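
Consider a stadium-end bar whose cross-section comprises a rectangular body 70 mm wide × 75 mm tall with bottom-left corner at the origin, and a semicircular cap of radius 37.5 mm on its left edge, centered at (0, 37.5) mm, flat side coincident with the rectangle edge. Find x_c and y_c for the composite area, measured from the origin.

Part | A | x̄ᵢ | ȳᵢ | A·x̄ᵢ | A·ȳᵢ
rectangular body | 5250.00 | 35.00 | 37.50 | 183750.00 | 196875.00
semicircular end | 2208.93 | -15.92 | 37.50 | -35156.25 | 82834.96
Σ | 7458.93 |  |  | 148593.75 | 279709.96
x_c = 148593.75 / 7458.93 = 19.92 mm
y_c = 279709.96 / 7458.93 = 37.50 mm

x_c = 19.92 mm, y_c = 37.50 mm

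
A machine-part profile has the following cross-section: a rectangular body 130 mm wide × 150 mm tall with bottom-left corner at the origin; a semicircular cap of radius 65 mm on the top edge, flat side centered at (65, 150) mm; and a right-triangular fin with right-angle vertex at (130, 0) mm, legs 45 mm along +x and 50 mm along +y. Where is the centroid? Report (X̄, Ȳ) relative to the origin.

rectangular body: A = 130 × 150 = 19500.00, centroid at (65.00, 75.00).
semicircular top: A = ½π·65² = 6636.61, centroid at (65.00, 177.59).
triangular fin: A = ½·45·50 = 1125.00, centroid at (145.00, 16.67).
ΣA = 27261.61 mm²
ΣAX̄ = (19500.00)(65.00) + (6636.61)(65.00) + (1125.00)(145.00) = 1862004.94 mm³
ΣAȲ = (19500.00)(75.00) + (6636.61)(177.59) + (1125.00)(16.67) = 2659825.51 mm³
X̄ = 1862004.94 / 27261.61 = 68.30 mm
Ȳ = 2659825.51 / 27261.61 = 97.57 mm

X̄ = 68.30 mm, Ȳ = 97.57 mm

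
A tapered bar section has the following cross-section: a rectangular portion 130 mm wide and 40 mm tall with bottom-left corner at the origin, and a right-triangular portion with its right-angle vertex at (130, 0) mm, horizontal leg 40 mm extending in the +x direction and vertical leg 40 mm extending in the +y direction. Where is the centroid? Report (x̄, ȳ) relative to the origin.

Part | A | x̄ᵢ | ȳᵢ | A·x̄ᵢ | A·ȳᵢ
rectangular portion | 5200.00 | 65.00 | 20.00 | 338000.00 | 104000.00
triangular portion | 800.00 | 143.33 | 13.33 | 114666.67 | 10666.67
Σ | 6000.00 |  |  | 452666.67 | 114666.67
x̄ = 452666.67 / 6000.00 = 75.44 mm
ȳ = 114666.67 / 6000.00 = 19.11 mm

x̄ = 75.44 mm, ȳ = 19.11 mm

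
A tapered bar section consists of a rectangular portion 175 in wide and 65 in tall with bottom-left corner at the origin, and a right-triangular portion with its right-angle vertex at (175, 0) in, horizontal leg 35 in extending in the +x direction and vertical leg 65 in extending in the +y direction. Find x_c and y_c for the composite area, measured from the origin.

Part | A | x̄ᵢ | ȳᵢ | A·x̄ᵢ | A·ȳᵢ
rectangular portion | 11375.00 | 87.50 | 32.50 | 995312.50 | 369687.50
triangular portion | 1137.50 | 186.67 | 21.67 | 212333.33 | 24645.83
Σ | 12512.50 |  |  | 1207645.83 | 394333.33
x_c = 1207645.83 / 12512.50 = 96.52 in
y_c = 394333.33 / 12512.50 = 31.52 in

x_c = 96.52 in, y_c = 31.52 in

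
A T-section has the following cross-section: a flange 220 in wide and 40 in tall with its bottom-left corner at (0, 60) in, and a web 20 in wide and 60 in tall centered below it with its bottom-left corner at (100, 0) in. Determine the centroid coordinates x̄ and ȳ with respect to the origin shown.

x̄ = 110.00 in, ȳ = 74.00 in

Part | A | x̄ᵢ | ȳᵢ | A·x̄ᵢ | A·ȳᵢ
web | 1200.00 | 110.00 | 30.00 | 132000.00 | 36000.00
flange | 8800.00 | 110.00 | 80.00 | 968000.00 | 704000.00
Σ | 10000.00 |  |  | 1100000.00 | 740000.00
x̄ = 1100000.00 / 10000.00 = 110.00 in
ȳ = 740000.00 / 10000.00 = 74.00 in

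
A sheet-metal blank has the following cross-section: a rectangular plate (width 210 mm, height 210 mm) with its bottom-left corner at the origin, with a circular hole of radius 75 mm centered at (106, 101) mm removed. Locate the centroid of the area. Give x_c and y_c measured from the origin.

x_c = 104.33 mm, y_c = 107.67 mm

plate: A = 210 × 210 = 44100.00, centroid at (105.00, 105.00).
hole: A = −π·75² = -17671.46, centroid at (106.00, 101.00).
ΣA = 26428.54 mm²
ΣAx_c = (44100.00)(105.00) + (-17671.46)(106.00) = 2757325.38 mm³
ΣAy_c = (44100.00)(105.00) + (-17671.46)(101.00) = 2845682.67 mm³
x_c = 2757325.38 / 26428.54 = 104.33 mm
y_c = 2845682.67 / 26428.54 = 107.67 mm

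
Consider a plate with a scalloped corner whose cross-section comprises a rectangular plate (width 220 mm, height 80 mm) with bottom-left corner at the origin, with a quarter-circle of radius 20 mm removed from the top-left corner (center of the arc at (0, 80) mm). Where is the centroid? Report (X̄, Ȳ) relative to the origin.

X̄ = 111.84 mm, Ȳ = 39.43 mm

plate: A = 220 × 80 = 17600.00, centroid at (110.00, 40.00).
removed quarter-circle: A = −¼π·20² = -314.16, centroid at (8.49, 71.51).
ΣA = 17285.84 mm²
ΣAX̄ = (17600.00)(110.00) + (-314.16)(8.49) = 1933333.33 mm³
ΣAȲ = (17600.00)(40.00) + (-314.16)(71.51) = 681533.93 mm³
X̄ = 1933333.33 / 17285.84 = 111.84 mm
Ȳ = 681533.93 / 17285.84 = 39.43 mm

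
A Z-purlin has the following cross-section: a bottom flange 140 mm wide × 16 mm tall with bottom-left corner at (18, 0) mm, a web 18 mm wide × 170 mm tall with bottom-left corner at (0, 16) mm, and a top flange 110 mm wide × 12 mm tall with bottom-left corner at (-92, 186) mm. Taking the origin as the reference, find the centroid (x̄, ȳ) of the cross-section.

Part | A | x̄ᵢ | ȳᵢ | A·x̄ᵢ | A·ȳᵢ
bottom flange | 2240.00 | 88.00 | 8.00 | 197120.00 | 17920.00
web | 3060.00 | 9.00 | 101.00 | 27540.00 | 309060.00
top flange | 1320.00 | -37.00 | 192.00 | -48840.00 | 253440.00
Σ | 6620.00 |  |  | 175820.00 | 580420.00
x̄ = 175820.00 / 6620.00 = 26.56 mm
ȳ = 580420.00 / 6620.00 = 87.68 mm

x̄ = 26.56 mm, ȳ = 87.68 mm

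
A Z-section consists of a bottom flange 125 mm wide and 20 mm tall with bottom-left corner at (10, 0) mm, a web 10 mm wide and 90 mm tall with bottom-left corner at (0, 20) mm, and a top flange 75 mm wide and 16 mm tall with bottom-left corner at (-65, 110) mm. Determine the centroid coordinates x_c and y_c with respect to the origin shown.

x_c = 33.21 mm, y_c = 48.93 mm

Part | A | x̄ᵢ | ȳᵢ | A·x̄ᵢ | A·ȳᵢ
bottom flange | 2500.00 | 72.50 | 10.00 | 181250.00 | 25000.00
web | 900.00 | 5.00 | 65.00 | 4500.00 | 58500.00
top flange | 1200.00 | -27.50 | 118.00 | -33000.00 | 141600.00
Σ | 4600.00 |  |  | 152750.00 | 225100.00
x_c = 152750.00 / 4600.00 = 33.21 mm
y_c = 225100.00 / 4600.00 = 48.93 mm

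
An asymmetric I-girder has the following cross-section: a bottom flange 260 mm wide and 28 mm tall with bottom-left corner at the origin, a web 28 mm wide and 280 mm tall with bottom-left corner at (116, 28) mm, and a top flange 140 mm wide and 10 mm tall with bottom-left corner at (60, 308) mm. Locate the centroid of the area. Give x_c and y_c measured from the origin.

x_c = 130.00 mm, y_c = 112.42 mm

bottom flange: A = 260 × 28 = 7280.00, centroid at (130.00, 14.00).
web: A = 28 × 280 = 7840.00, centroid at (130.00, 168.00).
top flange: A = 140 × 10 = 1400.00, centroid at (130.00, 313.00).
ΣA = 16520.00 mm²
ΣAx_c = (7280.00)(130.00) + (7840.00)(130.00) + (1400.00)(130.00) = 2147600.00 mm³
ΣAy_c = (7280.00)(14.00) + (7840.00)(168.00) + (1400.00)(313.00) = 1857240.00 mm³
x_c = 2147600.00 / 16520.00 = 130.00 mm
y_c = 1857240.00 / 16520.00 = 112.42 mm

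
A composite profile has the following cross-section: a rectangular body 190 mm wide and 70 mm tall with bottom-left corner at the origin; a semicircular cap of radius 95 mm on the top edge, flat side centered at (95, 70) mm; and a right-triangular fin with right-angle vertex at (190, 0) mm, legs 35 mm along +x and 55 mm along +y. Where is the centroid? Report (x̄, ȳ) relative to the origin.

Part | A | x̄ᵢ | ȳᵢ | A·x̄ᵢ | A·ȳᵢ
rectangular body | 13300.00 | 95.00 | 35.00 | 1263500.00 | 465500.00
semicircular top | 14176.44 | 95.00 | 110.32 | 1346761.50 | 1563933.91
triangular fin | 962.50 | 201.67 | 18.33 | 194104.17 | 17645.83
Σ | 28438.94 |  |  | 2804365.67 | 2047079.75
x̄ = 2804365.67 / 28438.94 = 98.61 mm
ȳ = 2047079.75 / 28438.94 = 71.98 mm

x̄ = 98.61 mm, ȳ = 71.98 mm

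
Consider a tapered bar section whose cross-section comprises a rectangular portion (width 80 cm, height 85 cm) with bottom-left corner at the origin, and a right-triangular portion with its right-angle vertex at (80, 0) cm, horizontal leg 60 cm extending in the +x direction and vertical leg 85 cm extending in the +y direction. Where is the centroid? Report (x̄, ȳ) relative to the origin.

x̄ = 56.36 cm, ȳ = 38.64 cm

rectangular portion: A = 80 × 85 = 6800.00, centroid at (40.00, 42.50).
triangular portion: A = ½·60·85 = 2550.00, centroid at (100.00, 28.33).
ΣA = 9350.00 cm²
ΣAx̄ = (6800.00)(40.00) + (2550.00)(100.00) = 527000.00 cm³
ΣAȳ = (6800.00)(42.50) + (2550.00)(28.33) = 361250.00 cm³
x̄ = 527000.00 / 9350.00 = 56.36 cm
ȳ = 361250.00 / 9350.00 = 38.64 cm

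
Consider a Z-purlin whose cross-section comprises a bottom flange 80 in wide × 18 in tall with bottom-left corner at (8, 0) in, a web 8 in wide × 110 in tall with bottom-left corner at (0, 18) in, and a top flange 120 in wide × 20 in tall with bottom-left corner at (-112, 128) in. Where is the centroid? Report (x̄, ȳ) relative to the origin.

bottom flange: A = 80 × 18 = 1440.00, centroid at (48.00, 9.00).
web: A = 8 × 110 = 880.00, centroid at (4.00, 73.00).
top flange: A = 120 × 20 = 2400.00, centroid at (-52.00, 138.00).
ΣA = 4720.00 in²
ΣAx̄ = (1440.00)(48.00) + (880.00)(4.00) + (2400.00)(-52.00) = -52160.00 in³
ΣAȳ = (1440.00)(9.00) + (880.00)(73.00) + (2400.00)(138.00) = 408400.00 in³
x̄ = -52160.00 / 4720.00 = -11.05 in
ȳ = 408400.00 / 4720.00 = 86.53 in

x̄ = -11.05 in, ȳ = 86.53 in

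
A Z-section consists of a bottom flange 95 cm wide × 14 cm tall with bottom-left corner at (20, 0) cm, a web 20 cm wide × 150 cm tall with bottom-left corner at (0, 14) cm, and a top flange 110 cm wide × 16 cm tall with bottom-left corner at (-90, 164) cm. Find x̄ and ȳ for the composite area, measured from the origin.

bottom flange: A = 95 × 14 = 1330.00, centroid at (67.50, 7.00).
web: A = 20 × 150 = 3000.00, centroid at (10.00, 89.00).
top flange: A = 110 × 16 = 1760.00, centroid at (-35.00, 172.00).
ΣA = 6090.00 cm²
ΣAx̄ = (1330.00)(67.50) + (3000.00)(10.00) + (1760.00)(-35.00) = 58175.00 cm³
ΣAȳ = (1330.00)(7.00) + (3000.00)(89.00) + (1760.00)(172.00) = 579030.00 cm³
x̄ = 58175.00 / 6090.00 = 9.55 cm
ȳ = 579030.00 / 6090.00 = 95.08 cm

x̄ = 9.55 cm, ȳ = 95.08 cm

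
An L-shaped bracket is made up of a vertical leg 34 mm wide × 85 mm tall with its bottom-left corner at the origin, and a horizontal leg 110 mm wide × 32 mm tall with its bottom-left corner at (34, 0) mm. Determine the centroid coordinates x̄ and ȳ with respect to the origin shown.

x̄ = 56.54 mm, ȳ = 27.95 mm

Part | A | x̄ᵢ | ȳᵢ | A·x̄ᵢ | A·ȳᵢ
vertical leg | 2890.00 | 17.00 | 42.50 | 49130.00 | 122825.00
horizontal leg | 3520.00 | 89.00 | 16.00 | 313280.00 | 56320.00
Σ | 6410.00 |  |  | 362410.00 | 179145.00
x̄ = 362410.00 / 6410.00 = 56.54 mm
ȳ = 179145.00 / 6410.00 = 27.95 mm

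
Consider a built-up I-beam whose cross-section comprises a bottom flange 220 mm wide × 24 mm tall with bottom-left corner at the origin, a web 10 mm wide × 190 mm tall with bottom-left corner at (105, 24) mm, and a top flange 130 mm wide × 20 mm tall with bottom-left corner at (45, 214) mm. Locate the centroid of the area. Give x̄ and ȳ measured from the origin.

x̄ = 110.00 mm, ȳ = 89.15 mm

bottom flange: A = 220 × 24 = 5280.00, centroid at (110.00, 12.00).
web: A = 10 × 190 = 1900.00, centroid at (110.00, 119.00).
top flange: A = 130 × 20 = 2600.00, centroid at (110.00, 224.00).
ΣA = 9780.00 mm²
ΣAx̄ = (5280.00)(110.00) + (1900.00)(110.00) + (2600.00)(110.00) = 1075800.00 mm³
ΣAȳ = (5280.00)(12.00) + (1900.00)(119.00) + (2600.00)(224.00) = 871860.00 mm³
x̄ = 1075800.00 / 9780.00 = 110.00 mm
ȳ = 871860.00 / 9780.00 = 89.15 mm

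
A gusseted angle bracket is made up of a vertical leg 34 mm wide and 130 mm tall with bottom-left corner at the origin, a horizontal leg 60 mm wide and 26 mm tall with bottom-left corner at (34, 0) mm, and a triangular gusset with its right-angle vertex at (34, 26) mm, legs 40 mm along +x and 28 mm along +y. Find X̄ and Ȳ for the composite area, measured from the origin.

vertical leg: A = 34 × 130 = 4420.00, centroid at (17.00, 65.00).
horizontal leg: A = 60 × 26 = 1560.00, centroid at (64.00, 13.00).
gusset: A = ½·40·28 = 560.00, centroid at (47.33, 35.33).
ΣA = 6540.00 mm²
ΣAX̄ = (4420.00)(17.00) + (1560.00)(64.00) + (560.00)(47.33) = 201486.67 mm³
ΣAȲ = (4420.00)(65.00) + (1560.00)(13.00) + (560.00)(35.33) = 327366.67 mm³
X̄ = 201486.67 / 6540.00 = 30.81 mm
Ȳ = 327366.67 / 6540.00 = 50.06 mm

X̄ = 30.81 mm, Ȳ = 50.06 mm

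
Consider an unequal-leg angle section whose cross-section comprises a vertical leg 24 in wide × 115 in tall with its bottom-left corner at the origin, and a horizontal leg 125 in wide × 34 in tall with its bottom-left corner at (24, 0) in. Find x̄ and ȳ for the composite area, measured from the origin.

x̄ = 57.17 in, ȳ = 32.95 in

Part | A | x̄ᵢ | ȳᵢ | A·x̄ᵢ | A·ȳᵢ
vertical leg | 2760.00 | 12.00 | 57.50 | 33120.00 | 158700.00
horizontal leg | 4250.00 | 86.50 | 17.00 | 367625.00 | 72250.00
Σ | 7010.00 |  |  | 400745.00 | 230950.00
x̄ = 400745.00 / 7010.00 = 57.17 in
ȳ = 230950.00 / 7010.00 = 32.95 in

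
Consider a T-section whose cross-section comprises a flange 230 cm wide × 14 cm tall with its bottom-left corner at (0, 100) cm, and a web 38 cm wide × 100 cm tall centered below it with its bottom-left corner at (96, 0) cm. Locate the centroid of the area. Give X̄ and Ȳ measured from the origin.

X̄ = 115.00 cm, Ȳ = 76.15 cm

Part | A | x̄ᵢ | ȳᵢ | A·x̄ᵢ | A·ȳᵢ
web | 3800.00 | 115.00 | 50.00 | 437000.00 | 190000.00
flange | 3220.00 | 115.00 | 107.00 | 370300.00 | 344540.00
Σ | 7020.00 |  |  | 807300.00 | 534540.00
X̄ = 807300.00 / 7020.00 = 115.00 cm
Ȳ = 534540.00 / 7020.00 = 76.15 cm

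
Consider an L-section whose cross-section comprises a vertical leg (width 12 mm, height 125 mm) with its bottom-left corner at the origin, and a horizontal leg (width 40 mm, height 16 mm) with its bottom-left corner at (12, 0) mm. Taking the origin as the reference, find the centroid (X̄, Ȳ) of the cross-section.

vertical leg: A = 12 × 125 = 1500.00, centroid at (6.00, 62.50).
horizontal leg: A = 40 × 16 = 640.00, centroid at (32.00, 8.00).
ΣA = 2140.00 mm²
ΣAX̄ = (1500.00)(6.00) + (640.00)(32.00) = 29480.00 mm³
ΣAȲ = (1500.00)(62.50) + (640.00)(8.00) = 98870.00 mm³
X̄ = 29480.00 / 2140.00 = 13.78 mm
Ȳ = 98870.00 / 2140.00 = 46.20 mm

X̄ = 13.78 mm, Ȳ = 46.20 mm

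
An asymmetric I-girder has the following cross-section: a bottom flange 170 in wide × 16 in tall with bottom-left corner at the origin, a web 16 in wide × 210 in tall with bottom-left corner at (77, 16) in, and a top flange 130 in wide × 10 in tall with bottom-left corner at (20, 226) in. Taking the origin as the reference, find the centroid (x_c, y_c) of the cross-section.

bottom flange: A = 170 × 16 = 2720.00, centroid at (85.00, 8.00).
web: A = 16 × 210 = 3360.00, centroid at (85.00, 121.00).
top flange: A = 130 × 10 = 1300.00, centroid at (85.00, 231.00).
ΣA = 7380.00 in², ΣAx_c = 627300.00 in³, ΣAy_c = 728620.00 in³.
x_c = 627300.00/7380.00 = 85.00 in; y_c = 728620.00/7380.00 = 98.73 in.

x_c = 85.00 in, y_c = 98.73 in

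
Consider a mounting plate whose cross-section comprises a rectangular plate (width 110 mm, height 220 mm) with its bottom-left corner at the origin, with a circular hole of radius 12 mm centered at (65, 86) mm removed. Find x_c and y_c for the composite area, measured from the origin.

x_c = 54.81 mm, y_c = 110.46 mm

Part | A | x̄ᵢ | ȳᵢ | A·x̄ᵢ | A·ȳᵢ
plate | 24200.00 | 55.00 | 110.00 | 1331000.00 | 2662000.00
hole | -452.39 | 65.00 | 86.00 | -29405.31 | -38905.48
Σ | 23747.61 |  |  | 1301594.69 | 2623094.52
x_c = 1301594.69 / 23747.61 = 54.81 mm
y_c = 2623094.52 / 23747.61 = 110.46 mm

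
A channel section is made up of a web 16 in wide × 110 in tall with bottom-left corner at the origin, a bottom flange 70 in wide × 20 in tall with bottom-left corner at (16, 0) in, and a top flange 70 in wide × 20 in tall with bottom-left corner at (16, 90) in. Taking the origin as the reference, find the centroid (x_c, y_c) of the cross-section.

web: A = 16 × 110 = 1760.00, centroid at (8.00, 55.00).
bottom flange: A = 70 × 20 = 1400.00, centroid at (51.00, 10.00).
top flange: A = 70 × 20 = 1400.00, centroid at (51.00, 100.00).
ΣA = 4560.00 in², ΣAx_c = 156880.00 in³, ΣAy_c = 250800.00 in³.
x_c = 156880.00/4560.00 = 34.40 in; y_c = 250800.00/4560.00 = 55.00 in.

x_c = 34.40 in, y_c = 55.00 in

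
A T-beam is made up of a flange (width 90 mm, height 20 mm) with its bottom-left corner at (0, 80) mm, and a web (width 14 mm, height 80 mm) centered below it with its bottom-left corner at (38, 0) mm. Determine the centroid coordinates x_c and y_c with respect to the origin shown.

x_c = 45.00 mm, y_c = 70.82 mm

web: A = 14 × 80 = 1120.00, centroid at (45.00, 40.00).
flange: A = 90 × 20 = 1800.00, centroid at (45.00, 90.00).
ΣA = 2920.00 mm², ΣAx_c = 131400.00 mm³, ΣAy_c = 206800.00 mm³.
x_c = 131400.00/2920.00 = 45.00 mm; y_c = 206800.00/2920.00 = 70.82 mm.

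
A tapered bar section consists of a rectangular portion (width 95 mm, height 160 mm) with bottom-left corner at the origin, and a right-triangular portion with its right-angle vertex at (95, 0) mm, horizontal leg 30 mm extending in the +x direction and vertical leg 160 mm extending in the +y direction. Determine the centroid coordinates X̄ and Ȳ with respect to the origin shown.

Part | A | x̄ᵢ | ȳᵢ | A·x̄ᵢ | A·ȳᵢ
rectangular portion | 15200.00 | 47.50 | 80.00 | 722000.00 | 1216000.00
triangular portion | 2400.00 | 105.00 | 53.33 | 252000.00 | 128000.00
Σ | 17600.00 |  |  | 974000.00 | 1344000.00
X̄ = 974000.00 / 17600.00 = 55.34 mm
Ȳ = 1344000.00 / 17600.00 = 76.36 mm

X̄ = 55.34 mm, Ȳ = 76.36 mm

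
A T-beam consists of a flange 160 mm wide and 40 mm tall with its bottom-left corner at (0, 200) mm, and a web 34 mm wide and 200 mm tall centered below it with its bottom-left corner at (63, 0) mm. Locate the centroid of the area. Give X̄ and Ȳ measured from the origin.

Part | A | x̄ᵢ | ȳᵢ | A·x̄ᵢ | A·ȳᵢ
web | 6800.00 | 80.00 | 100.00 | 544000.00 | 680000.00
flange | 6400.00 | 80.00 | 220.00 | 512000.00 | 1408000.00
Σ | 13200.00 |  |  | 1056000.00 | 2088000.00
X̄ = 1056000.00 / 13200.00 = 80.00 mm
Ȳ = 2088000.00 / 13200.00 = 158.18 mm

X̄ = 80.00 mm, Ȳ = 158.18 mm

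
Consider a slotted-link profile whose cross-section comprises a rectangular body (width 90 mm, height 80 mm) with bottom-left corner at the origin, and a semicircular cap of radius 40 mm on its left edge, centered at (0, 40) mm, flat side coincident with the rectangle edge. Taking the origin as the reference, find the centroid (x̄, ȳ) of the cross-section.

rectangular body: A = 90 × 80 = 7200.00, centroid at (45.00, 40.00).
semicircular end: A = ½π·40² = 2513.27, centroid at (-16.98, 40.00).
ΣA = 9713.27 mm²
ΣAx̄ = (7200.00)(45.00) + (2513.27)(-16.98) = 281333.33 mm³
ΣAȳ = (7200.00)(40.00) + (2513.27)(40.00) = 388530.96 mm³
x̄ = 281333.33 / 9713.27 = 28.96 mm
ȳ = 388530.96 / 9713.27 = 40.00 mm

x̄ = 28.96 mm, ȳ = 40.00 mm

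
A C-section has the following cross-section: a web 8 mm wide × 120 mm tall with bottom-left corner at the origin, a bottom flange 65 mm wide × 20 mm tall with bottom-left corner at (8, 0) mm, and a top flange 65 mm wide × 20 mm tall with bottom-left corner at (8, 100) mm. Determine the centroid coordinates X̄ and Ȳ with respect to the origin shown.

web: A = 8 × 120 = 960.00, centroid at (4.00, 60.00).
bottom flange: A = 65 × 20 = 1300.00, centroid at (40.50, 10.00).
top flange: A = 65 × 20 = 1300.00, centroid at (40.50, 110.00).
ΣA = 3560.00 mm²
ΣAX̄ = (960.00)(4.00) + (1300.00)(40.50) + (1300.00)(40.50) = 109140.00 mm³
ΣAȲ = (960.00)(60.00) + (1300.00)(10.00) + (1300.00)(110.00) = 213600.00 mm³
X̄ = 109140.00 / 3560.00 = 30.66 mm
Ȳ = 213600.00 / 3560.00 = 60.00 mm

X̄ = 30.66 mm, Ȳ = 60.00 mm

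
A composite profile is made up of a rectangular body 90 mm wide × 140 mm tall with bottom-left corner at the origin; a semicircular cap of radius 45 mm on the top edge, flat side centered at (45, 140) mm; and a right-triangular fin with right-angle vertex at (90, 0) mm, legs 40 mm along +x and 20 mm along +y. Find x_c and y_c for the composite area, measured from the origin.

rectangular body: A = 90 × 140 = 12600.00, centroid at (45.00, 70.00).
semicircular top: A = ½π·45² = 3180.86, centroid at (45.00, 159.10).
triangular fin: A = ½·40·20 = 400.00, centroid at (103.33, 6.67).
ΣA = 16180.86 mm², ΣAx_c = 751472.15 mm³, ΣAy_c = 1390737.43 mm³.
x_c = 751472.15/16180.86 = 46.44 mm; y_c = 1390737.43/16180.86 = 85.95 mm.

x_c = 46.44 mm, y_c = 85.95 mm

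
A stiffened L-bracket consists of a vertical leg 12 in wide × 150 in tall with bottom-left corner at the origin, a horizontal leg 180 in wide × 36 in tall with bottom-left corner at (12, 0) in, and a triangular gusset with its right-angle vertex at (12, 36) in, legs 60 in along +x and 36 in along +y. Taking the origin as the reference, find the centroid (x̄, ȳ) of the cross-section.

vertical leg: A = 12 × 150 = 1800.00, centroid at (6.00, 75.00).
horizontal leg: A = 180 × 36 = 6480.00, centroid at (102.00, 18.00).
gusset: A = ½·60·36 = 1080.00, centroid at (32.00, 48.00).
ΣA = 9360.00 in²
ΣAx̄ = (1800.00)(6.00) + (6480.00)(102.00) + (1080.00)(32.00) = 706320.00 in³
ΣAȳ = (1800.00)(75.00) + (6480.00)(18.00) + (1080.00)(48.00) = 303480.00 in³
x̄ = 706320.00 / 9360.00 = 75.46 in
ȳ = 303480.00 / 9360.00 = 32.42 in

x̄ = 75.46 in, ȳ = 32.42 in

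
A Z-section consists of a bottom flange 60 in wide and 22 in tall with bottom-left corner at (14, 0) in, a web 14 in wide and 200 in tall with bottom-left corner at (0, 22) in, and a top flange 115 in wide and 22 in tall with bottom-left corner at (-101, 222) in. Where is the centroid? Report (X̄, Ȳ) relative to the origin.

bottom flange: A = 60 × 22 = 1320.00, centroid at (44.00, 11.00).
web: A = 14 × 200 = 2800.00, centroid at (7.00, 122.00).
top flange: A = 115 × 22 = 2530.00, centroid at (-43.50, 233.00).
ΣA = 6650.00 in², ΣAX̄ = -32375.00 in³, ΣAȲ = 945610.00 in³.
X̄ = -32375.00/6650.00 = -4.87 in; Ȳ = 945610.00/6650.00 = 142.20 in.

X̄ = -4.87 in, Ȳ = 142.20 in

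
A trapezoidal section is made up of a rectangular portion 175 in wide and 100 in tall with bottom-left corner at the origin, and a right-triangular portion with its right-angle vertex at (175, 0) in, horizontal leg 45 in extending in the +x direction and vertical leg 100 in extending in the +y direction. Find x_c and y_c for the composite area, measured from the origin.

x_c = 99.18 in, y_c = 48.10 in

Part | A | x̄ᵢ | ȳᵢ | A·x̄ᵢ | A·ȳᵢ
rectangular portion | 17500.00 | 87.50 | 50.00 | 1531250.00 | 875000.00
triangular portion | 2250.00 | 190.00 | 33.33 | 427500.00 | 75000.00
Σ | 19750.00 |  |  | 1958750.00 | 950000.00
x_c = 1958750.00 / 19750.00 = 99.18 in
y_c = 950000.00 / 19750.00 = 48.10 in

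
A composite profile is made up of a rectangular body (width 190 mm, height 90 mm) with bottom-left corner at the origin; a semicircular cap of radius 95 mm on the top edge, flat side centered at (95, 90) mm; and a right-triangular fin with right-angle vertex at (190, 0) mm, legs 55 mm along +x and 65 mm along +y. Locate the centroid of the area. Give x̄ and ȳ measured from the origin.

Part | A | x̄ᵢ | ȳᵢ | A·x̄ᵢ | A·ȳᵢ
rectangular body | 17100.00 | 95.00 | 45.00 | 1624500.00 | 769500.00
semicircular top | 14176.44 | 95.00 | 130.32 | 1346761.50 | 1847462.65
triangular fin | 1787.50 | 208.33 | 21.67 | 372395.83 | 38729.17
Σ | 33063.94 |  |  | 3343657.33 | 2655691.82
x̄ = 3343657.33 / 33063.94 = 101.13 mm
ȳ = 2655691.82 / 33063.94 = 80.32 mm

x̄ = 101.13 mm, ȳ = 80.32 mm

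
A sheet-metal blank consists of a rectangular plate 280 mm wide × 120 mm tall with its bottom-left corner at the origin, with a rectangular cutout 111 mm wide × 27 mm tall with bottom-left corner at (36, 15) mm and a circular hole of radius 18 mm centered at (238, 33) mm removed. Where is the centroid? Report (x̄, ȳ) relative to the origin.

x̄ = 141.54 mm, ȳ = 64.12 mm

plate: A = 280 × 120 = 33600.00, centroid at (140.00, 60.00).
hole 1: A = −(111 × 27) = -2997.00, centroid at (91.50, 28.50).
hole 2: A = −π·18² = -1017.88, centroid at (238.00, 33.00).
ΣA = 29585.12 mm², ΣAx̄ = 4187520.01 mm³, ΣAȳ = 1896995.59 mm³.
x̄ = 4187520.01/29585.12 = 141.54 mm; ȳ = 1896995.59/29585.12 = 64.12 mm.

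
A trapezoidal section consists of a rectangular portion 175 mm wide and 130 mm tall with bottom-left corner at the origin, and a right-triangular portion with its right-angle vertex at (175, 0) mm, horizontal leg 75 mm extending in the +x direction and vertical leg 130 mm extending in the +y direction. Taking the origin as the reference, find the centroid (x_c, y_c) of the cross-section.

x_c = 107.35 mm, y_c = 61.18 mm

Part | A | x̄ᵢ | ȳᵢ | A·x̄ᵢ | A·ȳᵢ
rectangular portion | 22750.00 | 87.50 | 65.00 | 1990625.00 | 1478750.00
triangular portion | 4875.00 | 200.00 | 43.33 | 975000.00 | 211250.00
Σ | 27625.00 |  |  | 2965625.00 | 1690000.00
x_c = 2965625.00 / 27625.00 = 107.35 mm
y_c = 1690000.00 / 27625.00 = 61.18 mm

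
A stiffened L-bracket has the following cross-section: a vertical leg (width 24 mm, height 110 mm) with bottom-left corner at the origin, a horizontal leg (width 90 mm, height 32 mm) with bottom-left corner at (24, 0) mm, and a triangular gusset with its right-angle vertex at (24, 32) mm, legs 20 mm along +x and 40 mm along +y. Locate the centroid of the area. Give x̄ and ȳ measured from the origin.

x̄ = 40.99 mm, ȳ = 35.37 mm

Part | A | x̄ᵢ | ȳᵢ | A·x̄ᵢ | A·ȳᵢ
vertical leg | 2640.00 | 12.00 | 55.00 | 31680.00 | 145200.00
horizontal leg | 2880.00 | 69.00 | 16.00 | 198720.00 | 46080.00
gusset | 400.00 | 30.67 | 45.33 | 12266.67 | 18133.33
Σ | 5920.00 |  |  | 242666.67 | 209413.33
x̄ = 242666.67 / 5920.00 = 40.99 mm
ȳ = 209413.33 / 5920.00 = 35.37 mm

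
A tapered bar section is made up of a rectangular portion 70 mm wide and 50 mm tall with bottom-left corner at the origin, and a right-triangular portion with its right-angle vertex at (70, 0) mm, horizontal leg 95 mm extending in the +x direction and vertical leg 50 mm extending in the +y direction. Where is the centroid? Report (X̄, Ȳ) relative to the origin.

X̄ = 61.95 mm, Ȳ = 21.63 mm

Part | A | x̄ᵢ | ȳᵢ | A·x̄ᵢ | A·ȳᵢ
rectangular portion | 3500.00 | 35.00 | 25.00 | 122500.00 | 87500.00
triangular portion | 2375.00 | 101.67 | 16.67 | 241458.33 | 39583.33
Σ | 5875.00 |  |  | 363958.33 | 127083.33
X̄ = 363958.33 / 5875.00 = 61.95 mm
Ȳ = 127083.33 / 5875.00 = 21.63 mm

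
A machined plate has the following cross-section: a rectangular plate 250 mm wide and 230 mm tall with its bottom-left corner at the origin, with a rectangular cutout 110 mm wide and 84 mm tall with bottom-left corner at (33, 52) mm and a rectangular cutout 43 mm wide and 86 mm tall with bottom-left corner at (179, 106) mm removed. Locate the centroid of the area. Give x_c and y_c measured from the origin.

x_c = 126.41 mm, y_c = 116.53 mm

Part | A | x̄ᵢ | ȳᵢ | A·x̄ᵢ | A·ȳᵢ
plate | 57500.00 | 125.00 | 115.00 | 7187500.00 | 6612500.00
hole 1 | -9240.00 | 88.00 | 94.00 | -813120.00 | -868560.00
hole 2 | -3698.00 | 200.50 | 149.00 | -741449.00 | -551002.00
Σ | 44562.00 |  |  | 5632931.00 | 5192938.00
x_c = 5632931.00 / 44562.00 = 126.41 mm
y_c = 5192938.00 / 44562.00 = 116.53 mm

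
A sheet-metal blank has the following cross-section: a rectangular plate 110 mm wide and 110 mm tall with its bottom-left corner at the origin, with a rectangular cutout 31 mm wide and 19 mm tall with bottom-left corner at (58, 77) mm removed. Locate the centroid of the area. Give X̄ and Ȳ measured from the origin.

plate: A = 110 × 110 = 12100.00, centroid at (55.00, 55.00).
hole: A = −(31 × 19) = -589.00, centroid at (73.50, 86.50).
ΣA = 11511.00 mm²
ΣAX̄ = (12100.00)(55.00) + (-589.00)(73.50) = 622208.50 mm³
ΣAȲ = (12100.00)(55.00) + (-589.00)(86.50) = 614551.50 mm³
X̄ = 622208.50 / 11511.00 = 54.05 mm
Ȳ = 614551.50 / 11511.00 = 53.39 mm

X̄ = 54.05 mm, Ȳ = 53.39 mm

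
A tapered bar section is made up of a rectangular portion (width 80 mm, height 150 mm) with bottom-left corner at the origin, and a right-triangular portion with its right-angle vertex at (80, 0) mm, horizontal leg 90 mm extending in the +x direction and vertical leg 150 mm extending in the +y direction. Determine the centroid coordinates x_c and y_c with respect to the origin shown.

Part | A | x̄ᵢ | ȳᵢ | A·x̄ᵢ | A·ȳᵢ
rectangular portion | 12000.00 | 40.00 | 75.00 | 480000.00 | 900000.00
triangular portion | 6750.00 | 110.00 | 50.00 | 742500.00 | 337500.00
Σ | 18750.00 |  |  | 1222500.00 | 1237500.00
x_c = 1222500.00 / 18750.00 = 65.20 mm
y_c = 1237500.00 / 18750.00 = 66.00 mm

x_c = 65.20 mm, y_c = 66.00 mm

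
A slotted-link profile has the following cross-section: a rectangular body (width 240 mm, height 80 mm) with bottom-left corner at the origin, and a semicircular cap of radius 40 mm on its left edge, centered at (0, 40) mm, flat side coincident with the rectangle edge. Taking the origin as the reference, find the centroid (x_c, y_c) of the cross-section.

rectangular body: A = 240 × 80 = 19200.00, centroid at (120.00, 40.00).
semicircular end: A = ½π·40² = 2513.27, centroid at (-16.98, 40.00).
ΣA = 21713.27 mm², ΣAx_c = 2261333.33 mm³, ΣAy_c = 868530.96 mm³.
x_c = 2261333.33/21713.27 = 104.15 mm; y_c = 868530.96/21713.27 = 40.00 mm.

x_c = 104.15 mm, y_c = 40.00 mm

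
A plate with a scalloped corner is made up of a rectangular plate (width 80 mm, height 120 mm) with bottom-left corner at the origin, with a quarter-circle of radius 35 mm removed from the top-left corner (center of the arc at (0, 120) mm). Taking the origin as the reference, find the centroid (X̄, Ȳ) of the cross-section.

X̄ = 42.80 mm, Ȳ = 54.97 mm

Part | A | x̄ᵢ | ȳᵢ | A·x̄ᵢ | A·ȳᵢ
plate | 9600.00 | 40.00 | 60.00 | 384000.00 | 576000.00
removed quarter-circle | -962.11 | 14.85 | 105.15 | -14291.67 | -101161.86
Σ | 8637.89 |  |  | 369708.33 | 474838.14
X̄ = 369708.33 / 8637.89 = 42.80 mm
Ȳ = 474838.14 / 8637.89 = 54.97 mm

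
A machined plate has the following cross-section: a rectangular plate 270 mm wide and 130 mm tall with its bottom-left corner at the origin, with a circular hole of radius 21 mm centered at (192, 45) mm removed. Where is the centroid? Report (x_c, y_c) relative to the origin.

x_c = 132.66 mm, y_c = 65.82 mm

plate: A = 270 × 130 = 35100.00, centroid at (135.00, 65.00).
hole: A = −π·21² = -1385.44, centroid at (192.00, 45.00).
ΣA = 33714.56 mm²
ΣAx_c = (35100.00)(135.00) + (-1385.44)(192.00) = 4472495.07 mm³
ΣAy_c = (35100.00)(65.00) + (-1385.44)(45.00) = 2219155.09 mm³
x_c = 4472495.07 / 33714.56 = 132.66 mm
y_c = 2219155.09 / 33714.56 = 65.82 mm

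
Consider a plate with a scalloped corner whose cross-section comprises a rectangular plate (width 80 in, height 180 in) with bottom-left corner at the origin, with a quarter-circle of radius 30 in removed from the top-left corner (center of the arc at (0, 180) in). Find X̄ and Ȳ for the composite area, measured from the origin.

plate: A = 80 × 180 = 14400.00, centroid at (40.00, 90.00).
removed quarter-circle: A = −¼π·30² = -706.86, centroid at (12.73, 167.27).
ΣA = 13693.14 in²
ΣAX̄ = (14400.00)(40.00) + (-706.86)(12.73) = 567000.00 in³
ΣAȲ = (14400.00)(90.00) + (-706.86)(167.27) = 1177765.50 in³
X̄ = 567000.00 / 13693.14 = 41.41 in
Ȳ = 1177765.50 / 13693.14 = 86.01 in

X̄ = 41.41 in, Ȳ = 86.01 in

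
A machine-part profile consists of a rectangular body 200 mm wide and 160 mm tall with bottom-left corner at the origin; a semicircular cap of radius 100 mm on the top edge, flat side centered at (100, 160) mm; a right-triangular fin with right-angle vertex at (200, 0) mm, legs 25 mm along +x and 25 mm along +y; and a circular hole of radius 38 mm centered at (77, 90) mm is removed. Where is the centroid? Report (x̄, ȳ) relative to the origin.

x̄ = 103.18 mm, ȳ = 122.67 mm

rectangular body: A = 200 × 160 = 32000.00, centroid at (100.00, 80.00).
semicircular top: A = ½π·100² = 15707.96, centroid at (100.00, 202.44).
triangular fin: A = ½·25·25 = 312.50, centroid at (208.33, 8.33).
hole: A = −π·38² = -4536.46, centroid at (77.00, 90.00).
ΣA = 43484.00 mm², ΣAx̄ = 4486593.09 mm³, ΣAȳ = 5334263.57 mm³.
x̄ = 4486593.09/43484.00 = 103.18 mm; ȳ = 5334263.57/43484.00 = 122.67 mm.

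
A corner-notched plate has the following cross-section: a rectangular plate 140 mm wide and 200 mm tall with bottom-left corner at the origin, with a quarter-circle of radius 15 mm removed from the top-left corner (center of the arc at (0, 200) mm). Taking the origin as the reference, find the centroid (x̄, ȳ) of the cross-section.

x̄ = 70.40 mm, ȳ = 99.41 mm

Part | A | x̄ᵢ | ȳᵢ | A·x̄ᵢ | A·ȳᵢ
plate | 28000.00 | 70.00 | 100.00 | 1960000.00 | 2800000.00
removed quarter-circle | -176.71 | 6.37 | 193.63 | -1125.00 | -34217.92
Σ | 27823.29 |  |  | 1958875.00 | 2765782.08
x̄ = 1958875.00 / 27823.29 = 70.40 mm
ȳ = 2765782.08 / 27823.29 = 99.41 mm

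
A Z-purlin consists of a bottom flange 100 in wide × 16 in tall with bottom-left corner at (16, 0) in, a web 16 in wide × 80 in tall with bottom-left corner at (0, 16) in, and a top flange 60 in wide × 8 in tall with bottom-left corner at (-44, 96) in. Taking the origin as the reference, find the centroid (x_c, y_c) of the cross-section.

x_c = 32.48 in, y_c = 39.43 in

bottom flange: A = 100 × 16 = 1600.00, centroid at (66.00, 8.00).
web: A = 16 × 80 = 1280.00, centroid at (8.00, 56.00).
top flange: A = 60 × 8 = 480.00, centroid at (-14.00, 100.00).
ΣA = 3360.00 in², ΣAx_c = 109120.00 in³, ΣAy_c = 132480.00 in³.
x_c = 109120.00/3360.00 = 32.48 in; y_c = 132480.00/3360.00 = 39.43 in.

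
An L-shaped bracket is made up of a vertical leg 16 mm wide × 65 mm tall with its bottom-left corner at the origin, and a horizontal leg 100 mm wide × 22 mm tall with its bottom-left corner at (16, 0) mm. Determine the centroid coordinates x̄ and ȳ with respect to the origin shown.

x̄ = 47.38 mm, ȳ = 17.90 mm

vertical leg: A = 16 × 65 = 1040.00, centroid at (8.00, 32.50).
horizontal leg: A = 100 × 22 = 2200.00, centroid at (66.00, 11.00).
ΣA = 3240.00 mm², ΣAx̄ = 153520.00 mm³, ΣAȳ = 58000.00 mm³.
x̄ = 153520.00/3240.00 = 47.38 mm; ȳ = 58000.00/3240.00 = 17.90 mm.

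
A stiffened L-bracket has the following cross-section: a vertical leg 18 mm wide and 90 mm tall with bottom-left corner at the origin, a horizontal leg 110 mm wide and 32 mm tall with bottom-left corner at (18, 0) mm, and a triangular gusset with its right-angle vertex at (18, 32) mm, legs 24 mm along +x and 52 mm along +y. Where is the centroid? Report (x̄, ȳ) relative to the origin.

x̄ = 49.92 mm, ȳ = 27.76 mm

vertical leg: A = 18 × 90 = 1620.00, centroid at (9.00, 45.00).
horizontal leg: A = 110 × 32 = 3520.00, centroid at (73.00, 16.00).
gusset: A = ½·24·52 = 624.00, centroid at (26.00, 49.33).
ΣA = 5764.00 mm², ΣAx̄ = 287764.00 mm³, ΣAȳ = 160004.00 mm³.
x̄ = 287764.00/5764.00 = 49.92 mm; ȳ = 160004.00/5764.00 = 27.76 mm.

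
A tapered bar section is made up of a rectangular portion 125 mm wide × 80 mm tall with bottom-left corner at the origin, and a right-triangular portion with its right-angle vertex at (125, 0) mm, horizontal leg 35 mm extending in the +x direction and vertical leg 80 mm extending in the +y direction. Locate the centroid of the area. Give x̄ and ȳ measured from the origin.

rectangular portion: A = 125 × 80 = 10000.00, centroid at (62.50, 40.00).
triangular portion: A = ½·35·80 = 1400.00, centroid at (136.67, 26.67).
ΣA = 11400.00 mm², ΣAx̄ = 816333.33 mm³, ΣAȳ = 437333.33 mm³.
x̄ = 816333.33/11400.00 = 71.61 mm; ȳ = 437333.33/11400.00 = 38.36 mm.

x̄ = 71.61 mm, ȳ = 38.36 mm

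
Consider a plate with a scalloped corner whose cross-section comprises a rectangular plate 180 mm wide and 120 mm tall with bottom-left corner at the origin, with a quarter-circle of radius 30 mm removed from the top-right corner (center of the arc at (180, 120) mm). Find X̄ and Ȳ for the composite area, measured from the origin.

plate: A = 180 × 120 = 21600.00, centroid at (90.00, 60.00).
removed quarter-circle: A = −¼π·30² = -706.86, centroid at (167.27, 107.27).
ΣA = 20893.14 mm², ΣAX̄ = 1825765.50 mm³, ΣAȲ = 1220177.00 mm³.
X̄ = 1825765.50/20893.14 = 87.39 mm; Ȳ = 1220177.00/20893.14 = 58.40 mm.

X̄ = 87.39 mm, Ȳ = 58.40 mm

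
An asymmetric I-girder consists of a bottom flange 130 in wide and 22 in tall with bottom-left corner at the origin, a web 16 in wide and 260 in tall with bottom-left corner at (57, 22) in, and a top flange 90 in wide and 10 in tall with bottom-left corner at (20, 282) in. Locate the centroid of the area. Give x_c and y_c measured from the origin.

Part | A | x̄ᵢ | ȳᵢ | A·x̄ᵢ | A·ȳᵢ
bottom flange | 2860.00 | 65.00 | 11.00 | 185900.00 | 31460.00
web | 4160.00 | 65.00 | 152.00 | 270400.00 | 632320.00
top flange | 900.00 | 65.00 | 287.00 | 58500.00 | 258300.00
Σ | 7920.00 |  |  | 514800.00 | 922080.00
x_c = 514800.00 / 7920.00 = 65.00 in
y_c = 922080.00 / 7920.00 = 116.42 in

x_c = 65.00 in, y_c = 116.42 in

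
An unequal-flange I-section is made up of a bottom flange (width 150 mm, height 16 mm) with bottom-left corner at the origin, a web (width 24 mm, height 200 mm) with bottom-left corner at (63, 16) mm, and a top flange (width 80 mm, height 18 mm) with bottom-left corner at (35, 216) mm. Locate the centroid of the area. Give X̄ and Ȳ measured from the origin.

bottom flange: A = 150 × 16 = 2400.00, centroid at (75.00, 8.00).
web: A = 24 × 200 = 4800.00, centroid at (75.00, 116.00).
top flange: A = 80 × 18 = 1440.00, centroid at (75.00, 225.00).
ΣA = 8640.00 mm²
ΣAX̄ = (2400.00)(75.00) + (4800.00)(75.00) + (1440.00)(75.00) = 648000.00 mm³
ΣAȲ = (2400.00)(8.00) + (4800.00)(116.00) + (1440.00)(225.00) = 900000.00 mm³
X̄ = 648000.00 / 8640.00 = 75.00 mm
Ȳ = 900000.00 / 8640.00 = 104.17 mm

X̄ = 75.00 mm, Ȳ = 104.17 mm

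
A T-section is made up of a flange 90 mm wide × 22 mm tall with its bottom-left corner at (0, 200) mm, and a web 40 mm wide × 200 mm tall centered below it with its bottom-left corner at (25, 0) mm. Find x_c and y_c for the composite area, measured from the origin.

Part | A | x̄ᵢ | ȳᵢ | A·x̄ᵢ | A·ȳᵢ
web | 8000.00 | 45.00 | 100.00 | 360000.00 | 800000.00
flange | 1980.00 | 45.00 | 211.00 | 89100.00 | 417780.00
Σ | 9980.00 |  |  | 449100.00 | 1217780.00
x_c = 449100.00 / 9980.00 = 45.00 mm
y_c = 1217780.00 / 9980.00 = 122.02 mm

x_c = 45.00 mm, y_c = 122.02 mm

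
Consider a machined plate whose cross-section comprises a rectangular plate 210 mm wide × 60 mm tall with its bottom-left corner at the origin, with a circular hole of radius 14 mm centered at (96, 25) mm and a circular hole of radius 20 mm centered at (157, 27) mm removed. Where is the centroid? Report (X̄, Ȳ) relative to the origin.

plate: A = 210 × 60 = 12600.00, centroid at (105.00, 30.00).
hole 1: A = −π·14² = -615.75, centroid at (96.00, 25.00).
hole 2: A = −π·20² = -1256.64, centroid at (157.00, 27.00).
ΣA = 10727.61 mm², ΣAX̄ = 1066595.77 mm³, ΣAȲ = 328677.00 mm³.
X̄ = 1066595.77/10727.61 = 99.43 mm; Ȳ = 328677.00/10727.61 = 30.64 mm.

X̄ = 99.43 mm, Ȳ = 30.64 mm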